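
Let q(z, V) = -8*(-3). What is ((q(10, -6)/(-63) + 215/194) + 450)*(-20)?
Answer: -18362630/2037 ≈ -9014.5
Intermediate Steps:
q(z, V) = 24
((q(10, -6)/(-63) + 215/194) + 450)*(-20) = ((24/(-63) + 215/194) + 450)*(-20) = ((24*(-1/63) + 215*(1/194)) + 450)*(-20) = ((-8/21 + 215/194) + 450)*(-20) = (2963/4074 + 450)*(-20) = (1836263/4074)*(-20) = -18362630/2037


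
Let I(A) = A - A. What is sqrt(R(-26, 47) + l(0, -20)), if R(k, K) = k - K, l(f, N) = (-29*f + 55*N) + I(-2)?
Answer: I*sqrt(1173) ≈ 34.249*I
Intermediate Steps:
I(A) = 0
l(f, N) = -29*f + 55*N (l(f, N) = (-29*f + 55*N) + 0 = -29*f + 55*N)
sqrt(R(-26, 47) + l(0, -20)) = sqrt((-26 - 1*47) + (-29*0 + 55*(-20))) = sqrt((-26 - 47) + (0 - 1100)) = sqrt(-73 - 1100) = sqrt(-1173) = I*sqrt(1173)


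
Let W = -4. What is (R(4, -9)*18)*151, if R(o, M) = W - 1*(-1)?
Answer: -8154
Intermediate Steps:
R(o, M) = -3 (R(o, M) = -4 - 1*(-1) = -4 + 1 = -3)
(R(4, -9)*18)*151 = -3*18*151 = -54*151 = -8154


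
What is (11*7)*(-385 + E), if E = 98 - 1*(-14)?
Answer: -21021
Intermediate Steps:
E = 112 (E = 98 + 14 = 112)
(11*7)*(-385 + E) = (11*7)*(-385 + 112) = 77*(-273) = -21021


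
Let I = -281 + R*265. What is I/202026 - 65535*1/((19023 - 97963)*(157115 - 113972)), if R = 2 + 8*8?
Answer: 1954069199123/22934721641964 ≈ 0.085201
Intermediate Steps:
R = 66 (R = 2 + 64 = 66)
I = 17209 (I = -281 + 66*265 = -281 + 17490 = 17209)
I/202026 - 65535*1/((19023 - 97963)*(157115 - 113972)) = 17209/202026 - 65535*1/((19023 - 97963)*(157115 - 113972)) = 17209*(1/202026) - 65535/((-78940*43143)) = 17209/202026 - 65535/(-3405708420) = 17209/202026 - 65535*(-1/3405708420) = 17209/202026 + 4369/227047228 = 1954069199123/22934721641964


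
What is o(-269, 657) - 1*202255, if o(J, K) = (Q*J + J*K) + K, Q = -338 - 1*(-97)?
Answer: -313502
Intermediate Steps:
Q = -241 (Q = -338 + 97 = -241)
o(J, K) = K - 241*J + J*K (o(J, K) = (-241*J + J*K) + K = K - 241*J + J*K)
o(-269, 657) - 1*202255 = (657 - 241*(-269) - 269*657) - 1*202255 = (657 + 64829 - 176733) - 202255 = -111247 - 202255 = -313502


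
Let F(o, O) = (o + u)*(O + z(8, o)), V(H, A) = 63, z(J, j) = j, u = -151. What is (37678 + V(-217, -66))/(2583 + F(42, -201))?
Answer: 37741/19914 ≈ 1.8952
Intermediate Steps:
F(o, O) = (-151 + o)*(O + o) (F(o, O) = (o - 151)*(O + o) = (-151 + o)*(O + o))
(37678 + V(-217, -66))/(2583 + F(42, -201)) = (37678 + 63)/(2583 + (42² - 151*(-201) - 151*42 - 201*42)) = 37741/(2583 + (1764 + 30351 - 6342 - 8442)) = 37741/(2583 + 17331) = 37741/19914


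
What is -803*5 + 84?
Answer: -3931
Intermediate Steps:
-803*5 + 84 = -73*55 + 84 = -4015 + 84 = -3931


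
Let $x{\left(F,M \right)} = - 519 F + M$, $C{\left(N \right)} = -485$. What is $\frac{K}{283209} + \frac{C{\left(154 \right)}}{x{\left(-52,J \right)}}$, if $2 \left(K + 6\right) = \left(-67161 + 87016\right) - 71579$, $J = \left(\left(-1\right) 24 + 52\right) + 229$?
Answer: $- \frac{168426005}{1543205841} \approx -0.10914$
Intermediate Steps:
$J = 257$ ($J = \left(-24 + 52\right) + 229 = 28 + 229 = 257$)
$x{\left(F,M \right)} = M - 519 F$
$K = -25868$ ($K = -6 + \frac{\left(-67161 + 87016\right) - 71579}{2} = -6 + \frac{19855 - 71579}{2} = -6 + \frac{1}{2} \left(-51724\right) = -6 - 25862 = -25868$)
$\frac{K}{283209} + \frac{C{\left(154 \right)}}{x{\left(-52,J \right)}} = - \frac{25868}{283209} - \frac{485}{257 - -26988} = \left(-25868\right) \frac{1}{283209} - \frac{485}{257 + 26988} = - \frac{25868}{283209} - \frac{485}{27245} = - \frac{25868}{283209} - \frac{97}{5449} = - \frac{168426005}{1543205841}$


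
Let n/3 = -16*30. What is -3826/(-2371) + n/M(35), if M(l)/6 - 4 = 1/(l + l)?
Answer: -38757694/666251 ≈ -58.173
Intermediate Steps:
M(l) = 24 + 3/l (M(l) = 24 + 6/(l + l) = 24 + 6/((2*l)) = 24 + 6*(1/(2*l)) = 24 + 3/l)
n = -1440 (n = 3*(-16*30) = 3*(-480) = -1440)
-3826/(-2371) + n/M(35) = -3826/(-2371) - 1440/(24 + 3/35) = -3826*(-1/2371) - 1440/(24 + 3*(1/35)) = 3826/2371 - 1440/(24 + 3/35) = 3826/2371 - 1440/843/35 = 3826/2371 - 1440*35/843 = 3826/2371 - 16800/281 = -38757694/666251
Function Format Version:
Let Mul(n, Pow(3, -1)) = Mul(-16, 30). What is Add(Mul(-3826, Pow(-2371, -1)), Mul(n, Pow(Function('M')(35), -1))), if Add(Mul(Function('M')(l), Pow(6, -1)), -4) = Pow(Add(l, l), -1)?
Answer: Rational(-38757694, 666251) ≈ -58.173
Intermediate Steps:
Function('M')(l) = Add(24, Mul(3, Pow(l, -1))) (Function('M')(l) = Add(24, Mul(6, Pow(Add(l, l), -1))) = Add(24, Mul(6, Pow(Mul(2, l), -1))) = Add(24, Mul(6, Mul(Rational(1, 2), Pow(l, -1)))) = Add(24, Mul(3, Pow(l, -1))))
n = -1440 (n = Mul(3, Mul(-16, 30)) = Mul(3, -480) = -1440)
Add(Mul(-3826, Pow(-2371, -1)), Mul(n, Pow(Function('M')(35), -1))) = Add(Mul(-3826, Pow(-2371, -1)), Mul(-1440, Pow(Add(24, Mul(3, Pow(35, -1))), -1))) = Add(Mul(-3826, Rational(-1, 2371)), Mul(-1440, Pow(Add(24, Mul(3, Rational(1, 35))), -1))) = Add(Rational(3826, 2371), Mul(-1440, Pow(Add(24, Rational(3, 35)), -1))) = Add(Rational(3826, 2371), Mul(-1440, Pow(Rational(843, 35), -1))) = Add(Rational(3826, 2371), Mul(-1440, Rational(35, 843))) = Add(Rational(3826, 2371), Rational(-16800, 281)) = Rational(-38757694, 666251)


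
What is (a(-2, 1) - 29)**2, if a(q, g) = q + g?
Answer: 900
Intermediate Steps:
a(q, g) = g + q
(a(-2, 1) - 29)**2 = ((1 - 2) - 29)**2 = (-1 - 29)**2 = (-30)**2 = 900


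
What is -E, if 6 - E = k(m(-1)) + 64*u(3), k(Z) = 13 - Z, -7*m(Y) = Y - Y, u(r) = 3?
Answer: 199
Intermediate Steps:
m(Y) = 0 (m(Y) = -(Y - Y)/7 = -⅐*0 = 0)
E = -199 (E = 6 - ((13 - 1*0) + 64*3) = 6 - ((13 + 0) + 192) = 6 - (13 + 192) = 6 - 1*205 = 6 - 205 = -199)
-E = -1*(-199) = 199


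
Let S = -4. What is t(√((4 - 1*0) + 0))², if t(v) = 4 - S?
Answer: 64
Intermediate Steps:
t(v) = 8 (t(v) = 4 - 1*(-4) = 4 + 4 = 8)
t(√((4 - 1*0) + 0))² = 8² = 64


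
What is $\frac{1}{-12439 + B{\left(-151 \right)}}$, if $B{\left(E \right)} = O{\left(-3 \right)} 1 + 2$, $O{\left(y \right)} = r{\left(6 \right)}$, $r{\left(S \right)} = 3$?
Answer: $- \frac{1}{12434} \approx -8.0425 \cdot 10^{-5}$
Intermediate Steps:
$O{\left(y \right)} = 3$
$B{\left(E \right)} = 5$ ($B{\left(E \right)} = 3 \cdot 1 + 2 = 3 + 2 = 5$)
$\frac{1}{-12439 + B{\left(-151 \right)}} = \frac{1}{-12439 + 5} = \frac{1}{-12434} = - \frac{1}{12434}$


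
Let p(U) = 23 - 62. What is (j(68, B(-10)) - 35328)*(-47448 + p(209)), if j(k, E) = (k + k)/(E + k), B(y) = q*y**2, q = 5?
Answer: 119110264977/71 ≈ 1.6776e+9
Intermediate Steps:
p(U) = -39
B(y) = 5*y**2
j(k, E) = 2*k/(E + k) (j(k, E) = (2*k)/(E + k) = 2*k/(E + k))
(j(68, B(-10)) - 35328)*(-47448 + p(209)) = (2*68/(5*(-10)**2 + 68) - 35328)*(-47448 - 39) = (2*68/(5*100 + 68) - 35328)*(-47487) = (2*68/(500 + 68) - 35328)*(-47487) = (2*68/568 - 35328)*(-47487) = (2*68*(1/568) - 35328)*(-47487) = (17/71 - 35328)*(-47487) = -2508271/71*(-47487) = 119110264977/71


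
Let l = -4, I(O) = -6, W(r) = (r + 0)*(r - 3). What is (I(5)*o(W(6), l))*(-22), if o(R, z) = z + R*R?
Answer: 42240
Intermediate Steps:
W(r) = r*(-3 + r)
o(R, z) = z + R²
(I(5)*o(W(6), l))*(-22) = -6*(-4 + (6*(-3 + 6))²)*(-22) = -6*(-4 + (6*3)²)*(-22) = -6*(-4 + 18²)*(-22) = -6*(-4 + 324)*(-22) = -6*320*(-22) = -1920*(-22) = 42240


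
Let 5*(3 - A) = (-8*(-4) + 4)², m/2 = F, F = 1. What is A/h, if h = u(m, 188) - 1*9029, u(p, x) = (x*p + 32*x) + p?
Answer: 1281/13175 ≈ 0.097230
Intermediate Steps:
m = 2 (m = 2*1 = 2)
u(p, x) = p + 32*x + p*x (u(p, x) = (p*x + 32*x) + p = (32*x + p*x) + p = p + 32*x + p*x)
A = -1281/5 (A = 3 - (-8*(-4) + 4)²/5 = 3 - (32 + 4)²/5 = 3 - ⅕*36² = 3 - ⅕*1296 = 3 - 1296/5 = -1281/5 ≈ -256.20)
h = -2635 (h = (2 + 32*188 + 2*188) - 1*9029 = (2 + 6016 + 376) - 9029 = 6394 - 9029 = -2635)
A/h = -1281/5/(-2635) = -1281/5*(-1/2635) = 1281/13175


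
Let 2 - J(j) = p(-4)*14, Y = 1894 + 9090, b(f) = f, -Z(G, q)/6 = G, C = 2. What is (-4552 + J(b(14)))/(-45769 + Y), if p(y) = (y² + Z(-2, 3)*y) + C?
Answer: 826/6957 ≈ 0.11873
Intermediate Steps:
Z(G, q) = -6*G
p(y) = 2 + y² + 12*y (p(y) = (y² + (-6*(-2))*y) + 2 = (y² + 12*y) + 2 = 2 + y² + 12*y)
Y = 10984
J(j) = 422 (J(j) = 2 - (2 + (-4)² + 12*(-4))*14 = 2 - (2 + 16 - 48)*14 = 2 - (-30)*14 = 2 - 1*(-420) = 2 + 420 = 422)
(-4552 + J(b(14)))/(-45769 + Y) = (-4552 + 422)/(-45769 + 10984) = -4130/(-34785) = -4130*(-1/34785) = 826/6957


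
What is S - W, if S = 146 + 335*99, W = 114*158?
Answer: 15299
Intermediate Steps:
W = 18012
S = 33311 (S = 146 + 33165 = 33311)
S - W = 33311 - 1*18012 = 33311 - 18012 = 15299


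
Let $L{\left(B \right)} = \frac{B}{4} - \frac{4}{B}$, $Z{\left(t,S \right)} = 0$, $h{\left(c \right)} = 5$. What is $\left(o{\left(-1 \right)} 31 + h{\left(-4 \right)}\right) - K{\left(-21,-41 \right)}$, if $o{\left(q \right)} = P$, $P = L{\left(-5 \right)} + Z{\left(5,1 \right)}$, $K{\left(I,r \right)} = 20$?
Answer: $- \frac{579}{20} \approx -28.95$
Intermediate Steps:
$L{\left(B \right)} = - \frac{4}{B} + \frac{B}{4}$ ($L{\left(B \right)} = B \frac{1}{4} - \frac{4}{B} = \frac{B}{4} - \frac{4}{B} = - \frac{4}{B} + \frac{B}{4}$)
$P = - \frac{9}{20}$ ($P = \left(- \frac{4}{-5} + \frac{1}{4} \left(-5\right)\right) + 0 = \left(\left(-4\right) \left(- \frac{1}{5}\right) - \frac{5}{4}\right) + 0 = \left(\frac{4}{5} - \frac{5}{4}\right) + 0 = - \frac{9}{20} + 0 = - \frac{9}{20} \approx -0.45$)
$o{\left(q \right)} = - \frac{9}{20}$
$\left(o{\left(-1 \right)} 31 + h{\left(-4 \right)}\right) - K{\left(-21,-41 \right)} = \left(\left(- \frac{9}{20}\right) 31 + 5\right) - 20 = \left(- \frac{279}{20} + 5\right) - 20 = - \frac{179}{20} - 20 = - \frac{579}{20}$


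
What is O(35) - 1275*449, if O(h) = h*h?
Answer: -571250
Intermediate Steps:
O(h) = h²
O(35) - 1275*449 = 35² - 1275*449 = 1225 - 572475 = -571250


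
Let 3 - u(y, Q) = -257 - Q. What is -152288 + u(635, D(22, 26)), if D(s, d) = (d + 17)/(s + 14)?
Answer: -5472965/36 ≈ -1.5203e+5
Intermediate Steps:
D(s, d) = (17 + d)/(14 + s)
u(y, Q) = 260 + Q (u(y, Q) = 3 - (-257 - Q) = 3 + (257 + Q) = 260 + Q)
-152288 + u(635, D(22, 26)) = -152288 + (260 + (17 + 26)/(14 + 22)) = -152288 + (260 + 43/36) = -152288 + 9403/36 = -5472965/36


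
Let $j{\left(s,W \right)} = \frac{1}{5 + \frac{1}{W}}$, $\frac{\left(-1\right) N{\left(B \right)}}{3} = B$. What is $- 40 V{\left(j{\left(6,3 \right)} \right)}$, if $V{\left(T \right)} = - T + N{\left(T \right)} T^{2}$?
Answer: $\frac{4245}{512} \approx 8.291$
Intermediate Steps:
$N{\left(B \right)} = - 3 B$
$V{\left(T \right)} = - T - 3 T^{3}$ ($V{\left(T \right)} = - T + - 3 T T^{2} = - T - 3 T^{3}$)
$- 40 V{\left(j{\left(6,3 \right)} \right)} = - 40 \left(- \frac{3}{1 + 5 \cdot 3} - 3 \left(\frac{3}{1 + 5 \cdot 3}\right)^{3}\right) = - 40 \left(- \frac{3}{1 + 15} - 3 \left(\frac{3}{1 + 15}\right)^{3}\right) = - 40 \left(- \frac{3}{16} - 3 \left(\frac{3}{16}\right)^{3}\right) = - 40 \left(- \frac{3}{16} - 3 \left(3 \cdot \frac{1}{16}\right)^{3}\right) = - 40 \left(\left(-1\right) \frac{3}{16} - 3 \left(\frac{3}{16}\right)^{3}\right) = - 40 \left(- \frac{3}{16} - \frac{81}{4096}\right) = \left(-40\right) \left(- \frac{849}{4096}\right) = \frac{4245}{512}$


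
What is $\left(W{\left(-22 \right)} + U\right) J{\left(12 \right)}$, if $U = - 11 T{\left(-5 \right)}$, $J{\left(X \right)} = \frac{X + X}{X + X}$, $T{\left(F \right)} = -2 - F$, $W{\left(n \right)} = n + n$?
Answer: $-77$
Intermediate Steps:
$W{\left(n \right)} = 2 n$
$J{\left(X \right)} = 1$ ($J{\left(X \right)} = \frac{2 X}{2 X} = 2 X \frac{1}{2 X} = 1$)
$U = -33$ ($U = - 11 \left(-2 - -5\right) = - 11 \left(-2 + 5\right) = \left(-11\right) 3 = -33$)
$\left(W{\left(-22 \right)} + U\right) J{\left(12 \right)} = \left(2 \left(-22\right) - 33\right) 1 = \left(-44 - 33\right) 1 = \left(-77\right) 1 = -77$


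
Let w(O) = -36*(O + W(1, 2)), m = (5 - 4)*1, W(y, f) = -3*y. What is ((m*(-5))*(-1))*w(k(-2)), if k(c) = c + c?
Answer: 1260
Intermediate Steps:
m = 1 (m = 1*1 = 1)
k(c) = 2*c
w(O) = 108 - 36*O (w(O) = -36*(O - 3*1) = -36*(O - 3) = -36*(-3 + O) = 108 - 36*O)
((m*(-5))*(-1))*w(k(-2)) = ((1*(-5))*(-1))*(108 - 72*(-2)) = (-5*(-1))*(108 - 36*(-4)) = 5*(108 + 144) = 5*252 = 1260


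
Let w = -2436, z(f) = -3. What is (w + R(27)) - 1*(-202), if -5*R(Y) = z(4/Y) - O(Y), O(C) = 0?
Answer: -11167/5 ≈ -2233.4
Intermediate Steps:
R(Y) = ⅗ (R(Y) = -(-3 - 1*0)/5 = -(-3 + 0)/5 = -⅕*(-3) = ⅗)
(w + R(27)) - 1*(-202) = (-2436 + ⅗) - 1*(-202) = -12177/5 + 202 = -11167/5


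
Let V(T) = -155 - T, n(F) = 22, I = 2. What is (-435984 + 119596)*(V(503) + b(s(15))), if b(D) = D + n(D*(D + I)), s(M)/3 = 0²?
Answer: 201222768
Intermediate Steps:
s(M) = 0 (s(M) = 3*0² = 3*0 = 0)
b(D) = 22 + D (b(D) = D + 22 = 22 + D)
(-435984 + 119596)*(V(503) + b(s(15))) = (-435984 + 119596)*((-155 - 1*503) + (22 + 0)) = -316388*((-155 - 503) + 22) = -316388*(-658 + 22) = -316388*(-636) = 201222768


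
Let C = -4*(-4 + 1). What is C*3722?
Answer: 44664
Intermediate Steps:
C = 12 (C = -4*(-3) = 12)
C*3722 = 12*3722 = 44664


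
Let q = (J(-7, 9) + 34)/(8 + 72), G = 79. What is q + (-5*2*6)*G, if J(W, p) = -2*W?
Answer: -23697/5 ≈ -4739.4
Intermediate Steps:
q = 3/5 (q = (-2*(-7) + 34)/(8 + 72) = (14 + 34)/80 = 48*(1/80) = 3/5 ≈ 0.60000)
q + (-5*2*6)*G = 3/5 + (-5*2*6)*79 = 3/5 - 10*6*79 = 3/5 - 60*79 = 3/5 - 4740 = -23697/5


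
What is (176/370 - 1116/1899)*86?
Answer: -375992/39035 ≈ -9.6322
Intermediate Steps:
(176/370 - 1116/1899)*86 = (176*(1/370) - 1116*1/1899)*86 = (88/185 - 124/211)*86 = -4372/39035*86 = -375992/39035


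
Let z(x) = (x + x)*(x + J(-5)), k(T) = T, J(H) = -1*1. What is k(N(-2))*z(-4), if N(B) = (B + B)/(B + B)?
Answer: 40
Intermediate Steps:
J(H) = -1
N(B) = 1 (N(B) = (2*B)/((2*B)) = (2*B)*(1/(2*B)) = 1)
z(x) = 2*x*(-1 + x) (z(x) = (x + x)*(x - 1) = (2*x)*(-1 + x) = 2*x*(-1 + x))
k(N(-2))*z(-4) = 1*(2*(-4)*(-1 - 4)) = 1*(2*(-4)*(-5)) = 1*40 = 40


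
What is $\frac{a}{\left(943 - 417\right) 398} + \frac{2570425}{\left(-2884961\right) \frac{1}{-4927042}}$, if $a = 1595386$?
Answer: $\frac{1325655797292335873}{301980407714} \approx 4.3899 \cdot 10^{6}$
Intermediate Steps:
$\frac{a}{\left(943 - 417\right) 398} + \frac{2570425}{\left(-2884961\right) \frac{1}{-4927042}} = \frac{1595386}{\left(943 - 417\right) 398} + \frac{2570425}{\left(-2884961\right) \frac{1}{-4927042}} = \frac{1595386}{526 \cdot 398} + \frac{2570425}{\left(-2884961\right) \left(- \frac{1}{4927042}\right)} = \frac{1595386}{209348} + \frac{2570425}{\frac{2884961}{4927042}} = 1595386 \cdot \frac{1}{209348} + 2570425 \cdot \frac{4927042}{2884961} = \frac{797693}{104674} + \frac{12664591932850}{2884961} = \frac{1325655797292335873}{301980407714}$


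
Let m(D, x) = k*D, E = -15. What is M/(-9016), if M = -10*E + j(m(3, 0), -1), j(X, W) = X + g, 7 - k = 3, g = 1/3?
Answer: -487/27048 ≈ -0.018005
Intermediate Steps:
g = ⅓ ≈ 0.33333
k = 4 (k = 7 - 1*3 = 7 - 3 = 4)
m(D, x) = 4*D
j(X, W) = ⅓ + X (j(X, W) = X + ⅓ = ⅓ + X)
M = 487/3 (M = -10*(-15) + (⅓ + 4*3) = 150 + (⅓ + 12) = 150 + 37/3 = 487/3 ≈ 162.33)
M/(-9016) = (487/3)/(-9016) = (487/3)*(-1/9016) = -487/27048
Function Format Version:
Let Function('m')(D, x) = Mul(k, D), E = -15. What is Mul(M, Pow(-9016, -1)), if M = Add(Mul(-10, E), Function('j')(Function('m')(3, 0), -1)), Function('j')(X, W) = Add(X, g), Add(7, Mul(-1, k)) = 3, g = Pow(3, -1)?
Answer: Rational(-487, 27048) ≈ -0.018005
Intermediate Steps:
g = Rational(1, 3) ≈ 0.33333
k = 4 (k = Add(7, Mul(-1, 3)) = Add(7, -3) = 4)
Function('m')(D, x) = Mul(4, D)
Function('j')(X, W) = Add(Rational(1, 3), X) (Function('j')(X, W) = Add(X, Rational(1, 3)) = Add(Rational(1, 3), X))
M = Rational(487, 3) (M = Add(Mul(-10, -15), Add(Rational(1, 3), Mul(4, 3))) = Add(150, Add(Rational(1, 3), 12)) = Add(150, Rational(37, 3)) = Rational(487, 3) ≈ 162.33)
Mul(M, Pow(-9016, -1)) = Mul(Rational(487, 3), Pow(-9016, -1)) = Mul(Rational(487, 3), Rational(-1, 9016)) = Rational(-487, 27048)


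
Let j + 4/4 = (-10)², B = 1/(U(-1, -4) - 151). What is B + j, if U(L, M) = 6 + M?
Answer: 14750/149 ≈ 98.993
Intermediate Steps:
B = -1/149 (B = 1/((6 - 4) - 151) = 1/(2 - 151) = 1/(-149) = -1/149 ≈ -0.0067114)
j = 99 (j = -1 + (-10)² = -1 + 100 = 99)
B + j = -1/149 + 99 = 14750/149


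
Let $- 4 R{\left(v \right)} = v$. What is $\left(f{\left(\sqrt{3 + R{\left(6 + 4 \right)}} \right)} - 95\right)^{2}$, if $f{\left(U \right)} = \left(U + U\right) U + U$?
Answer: $\frac{17673}{2} - 94 \sqrt{2} \approx 8703.6$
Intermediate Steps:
$R{\left(v \right)} = - \frac{v}{4}$
$f{\left(U \right)} = U + 2 U^{2}$ ($f{\left(U \right)} = 2 U U + U = 2 U^{2} + U = U + 2 U^{2}$)
$\left(f{\left(\sqrt{3 + R{\left(6 + 4 \right)}} \right)} - 95\right)^{2} = \left(\sqrt{3 - \frac{6 + 4}{4}} \left(1 + 2 \sqrt{3 - \frac{6 + 4}{4}}\right) - 95\right)^{2} = \left(\sqrt{3 - \frac{5}{2}} \left(1 + 2 \sqrt{3 - \frac{5}{2}}\right) - 95\right)^{2} = \left(\frac{1 + \frac{2}{\sqrt{2}}}{\sqrt{2}} - 95\right)^{2} = \left(\frac{\sqrt{2}}{2} \left(1 + 2 \frac{\sqrt{2}}{2}\right) - 95\right)^{2} = \left(\frac{\sqrt{2}}{2} \left(1 + \sqrt{2}\right) - 95\right)^{2} = \left(\frac{\sqrt{2} \left(1 + \sqrt{2}\right)}{2} - 95\right)^{2} = \left(-95 + \frac{\sqrt{2} \left(1 + \sqrt{2}\right)}{2}\right)^{2}$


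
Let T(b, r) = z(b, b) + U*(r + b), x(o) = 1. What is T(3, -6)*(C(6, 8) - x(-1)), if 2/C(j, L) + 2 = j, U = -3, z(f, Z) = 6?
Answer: -15/2 ≈ -7.5000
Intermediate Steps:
C(j, L) = 2/(-2 + j)
T(b, r) = 6 - 3*b - 3*r (T(b, r) = 6 - 3*(r + b) = 6 - 3*(b + r) = 6 + (-3*b - 3*r) = 6 - 3*b - 3*r)
T(3, -6)*(C(6, 8) - x(-1)) = (6 - 3*3 - 3*(-6))*(2/(-2 + 6) - 1*1) = (6 - 9 + 18)*(2/4 - 1) = 15*(2*(1/4) - 1) = 15*(1/2 - 1) = 15*(-1/2) = -15/2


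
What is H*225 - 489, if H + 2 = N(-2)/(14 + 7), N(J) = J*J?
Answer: -6273/7 ≈ -896.14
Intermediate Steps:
N(J) = J**2
H = -38/21 (H = -2 + (-2)**2/(14 + 7) = -2 + 4/21 = -38/21 ≈ -1.8095)
H*225 - 489 = -38/21*225 - 489 = -2850/7 - 489 = -6273/7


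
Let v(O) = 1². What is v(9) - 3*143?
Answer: -428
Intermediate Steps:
v(O) = 1
v(9) - 3*143 = 1 - 3*143 = 1 - 429 = -428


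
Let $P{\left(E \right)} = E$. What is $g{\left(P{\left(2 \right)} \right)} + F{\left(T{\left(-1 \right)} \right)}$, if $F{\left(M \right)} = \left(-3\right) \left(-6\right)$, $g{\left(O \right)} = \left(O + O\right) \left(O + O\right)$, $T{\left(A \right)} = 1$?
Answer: $34$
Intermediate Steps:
$g{\left(O \right)} = 4 O^{2}$ ($g{\left(O \right)} = 2 O 2 O = 4 O^{2}$)
$F{\left(M \right)} = 18$
$g{\left(P{\left(2 \right)} \right)} + F{\left(T{\left(-1 \right)} \right)} = 4 \cdot 2^{2} + 18 = 4 \cdot 4 + 18 = 16 + 18 = 34$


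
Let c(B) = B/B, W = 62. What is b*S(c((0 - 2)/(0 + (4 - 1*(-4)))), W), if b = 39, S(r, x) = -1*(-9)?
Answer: 351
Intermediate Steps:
c(B) = 1
S(r, x) = 9
b*S(c((0 - 2)/(0 + (4 - 1*(-4)))), W) = 39*9 = 351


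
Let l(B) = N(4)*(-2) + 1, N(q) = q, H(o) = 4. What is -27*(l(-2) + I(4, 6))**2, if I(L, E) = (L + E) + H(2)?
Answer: -1323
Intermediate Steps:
l(B) = -7 (l(B) = 4*(-2) + 1 = -8 + 1 = -7)
I(L, E) = 4 + E + L (I(L, E) = (L + E) + 4 = (E + L) + 4 = 4 + E + L)
-27*(l(-2) + I(4, 6))**2 = -27*(-7 + (4 + 6 + 4))**2 = -27*(-7 + 14)**2 = -27*7**2 = -27*49 = -1323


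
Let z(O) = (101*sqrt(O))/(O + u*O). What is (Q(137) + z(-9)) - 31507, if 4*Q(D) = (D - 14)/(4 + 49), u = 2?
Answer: -6679361/212 - 101*I/9 ≈ -31506.0 - 11.222*I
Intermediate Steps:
Q(D) = -7/106 + D/212 (Q(D) = ((D - 14)/(4 + 49))/4 = ((-14 + D)/53)/4 = ((-14 + D)*(1/53))/4 = (-14/53 + D/53)/4 = -7/106 + D/212)
z(O) = 101/(3*sqrt(O)) (z(O) = (101*sqrt(O))/(O + 2*O) = (101*sqrt(O))/((3*O)) = (101*sqrt(O))*(1/(3*O)) = 101/(3*sqrt(O)))
(Q(137) + z(-9)) - 31507 = ((-7/106 + (1/212)*137) + 101/(3*sqrt(-9))) - 31507 = ((-7/106 + 137/212) + 101*(-I/3)/3) - 31507 = (123/212 - 101*I/9) - 31507 = -6679361/212 - 101*I/9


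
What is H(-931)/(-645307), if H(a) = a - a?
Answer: 0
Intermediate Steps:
H(a) = 0
H(-931)/(-645307) = 0/(-645307) = 0*(-1/645307) = 0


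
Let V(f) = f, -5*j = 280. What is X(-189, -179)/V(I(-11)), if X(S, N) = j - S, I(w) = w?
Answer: -133/11 ≈ -12.091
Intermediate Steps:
j = -56 (j = -⅕*280 = -56)
X(S, N) = -56 - S
X(-189, -179)/V(I(-11)) = (-56 - 1*(-189))/(-11) = (-56 + 189)*(-1/11) = 133*(-1/11) = -133/11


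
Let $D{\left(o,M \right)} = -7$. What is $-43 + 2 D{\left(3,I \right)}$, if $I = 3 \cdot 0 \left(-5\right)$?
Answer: $-57$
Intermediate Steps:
$I = 0$ ($I = 0 \left(-5\right) = 0$)
$-43 + 2 D{\left(3,I \right)} = -43 + 2 \left(-7\right) = -43 - 14 = -57$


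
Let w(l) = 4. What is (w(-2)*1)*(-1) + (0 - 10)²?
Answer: 96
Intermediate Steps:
(w(-2)*1)*(-1) + (0 - 10)² = (4*1)*(-1) + (0 - 10)² = 4*(-1) + (-10)² = -4 + 100 = 96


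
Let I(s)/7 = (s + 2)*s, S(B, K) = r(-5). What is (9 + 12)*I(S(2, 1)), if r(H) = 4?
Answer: 3528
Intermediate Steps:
S(B, K) = 4
I(s) = 7*s*(2 + s) (I(s) = 7*((s + 2)*s) = 7*((2 + s)*s) = 7*(s*(2 + s)) = 7*s*(2 + s))
(9 + 12)*I(S(2, 1)) = (9 + 12)*(7*4*(2 + 4)) = 21*(7*4*6) = 21*168 = 3528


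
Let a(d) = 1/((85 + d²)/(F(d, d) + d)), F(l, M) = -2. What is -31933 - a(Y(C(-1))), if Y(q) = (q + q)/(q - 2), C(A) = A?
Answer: -24556465/769 ≈ -31933.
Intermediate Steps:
Y(q) = 2*q/(-2 + q) (Y(q) = (2*q)/(-2 + q) = 2*q/(-2 + q))
a(d) = (-2 + d)/(85 + d²) (a(d) = 1/((85 + d²)/(-2 + d)) = (-2 + d)/(85 + d²))
-31933 - a(Y(C(-1))) = -31933 - (-2 + 2*(-1)/(-2 - 1))/(85 + (2*(-1)/(-2 - 1))²) = -31933 - (-2 + 2*(-1)/(-3))/(85 + (2*(-1)/(-3))²) = -31933 - (-2 + 2*(-1)*(-⅓))/(85 + (2*(-1)*(-⅓))²) = -31933 - (-2 + ⅔)/(85 + (⅔)²) = -31933 - (-4)/((85 + 4/9)*3) = -31933 - (-4)/(769/9*3) = -31933 - 9*(-4)/(769*3) = -31933 - 1*(-12/769) = -31933 + 12/769 = -24556465/769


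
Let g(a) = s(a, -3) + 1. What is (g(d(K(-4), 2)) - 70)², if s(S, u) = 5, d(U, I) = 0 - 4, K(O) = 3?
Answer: 4096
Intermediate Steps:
d(U, I) = -4
g(a) = 6 (g(a) = 5 + 1 = 6)
(g(d(K(-4), 2)) - 70)² = (6 - 70)² = (-64)² = 4096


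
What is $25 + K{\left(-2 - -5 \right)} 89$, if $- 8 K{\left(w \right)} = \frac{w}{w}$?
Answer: $\frac{111}{8} \approx 13.875$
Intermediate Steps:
$K{\left(w \right)} = - \frac{1}{8}$ ($K{\left(w \right)} = - \frac{w \frac{1}{w}}{8} = \left(- \frac{1}{8}\right) 1 = - \frac{1}{8}$)
$25 + K{\left(-2 - -5 \right)} 89 = 25 - \frac{89}{8} = \frac{111}{8}$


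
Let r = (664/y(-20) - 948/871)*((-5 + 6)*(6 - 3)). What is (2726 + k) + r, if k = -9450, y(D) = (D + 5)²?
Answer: -438880256/65325 ≈ -6718.4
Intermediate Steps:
y(D) = (5 + D)²
r = 365044/65325 (r = (664/((5 - 20)²) - 948/871)*((-5 + 6)*(6 - 3)) = (664/((-15)²) - 948*1/871)*(1*3) = (664/225 - 948/871)*3 = (365044/195975)*3 = 365044/65325 ≈ 5.5881)
(2726 + k) + r = (2726 - 9450) + 365044/65325 = -6724 + 365044/65325 = -438880256/65325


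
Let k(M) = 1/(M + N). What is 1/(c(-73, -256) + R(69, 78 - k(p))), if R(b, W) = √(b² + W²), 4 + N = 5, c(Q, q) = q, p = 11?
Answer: -36864/7877375 - 12*√1559809/7877375 ≈ -0.0065823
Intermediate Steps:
N = 1 (N = -4 + 5 = 1)
k(M) = 1/(1 + M) (k(M) = 1/(M + 1) = 1/(1 + M))
R(b, W) = √(W² + b²)
1/(c(-73, -256) + R(69, 78 - k(p))) = 1/(-256 + √((78 - 1/(1 + 11))² + 69²)) = 1/(-256 + √((78 - 1/12)² + 4761)) = 1/(-256 + √((935/12)² + 4761)) = 1/(-256 + √(874225/144 + 4761)) = 1/(-256 + √(1559809/144)) = 1/(-256 + √1559809/12)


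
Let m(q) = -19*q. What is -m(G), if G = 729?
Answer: 13851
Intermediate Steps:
-m(G) = -(-19)*729 = -1*(-13851) = 13851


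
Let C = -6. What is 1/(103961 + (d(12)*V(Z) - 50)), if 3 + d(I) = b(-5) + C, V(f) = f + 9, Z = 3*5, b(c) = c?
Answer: 1/103575 ≈ 9.6548e-6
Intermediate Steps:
Z = 15
V(f) = 9 + f
d(I) = -14 (d(I) = -3 + (-5 - 6) = -3 - 11 = -14)
1/(103961 + (d(12)*V(Z) - 50)) = 1/(103961 + (-14*(9 + 15) - 50)) = 1/(103961 + (-14*24 - 50)) = 1/(103961 + (-336 - 50)) = 1/(103961 - 386) = 1/103575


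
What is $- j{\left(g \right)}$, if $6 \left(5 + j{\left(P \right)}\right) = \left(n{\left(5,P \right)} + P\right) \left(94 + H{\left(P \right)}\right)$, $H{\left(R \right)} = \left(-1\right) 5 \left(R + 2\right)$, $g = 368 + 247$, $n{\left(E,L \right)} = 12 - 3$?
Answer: $311069$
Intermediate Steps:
$n{\left(E,L \right)} = 9$ ($n{\left(E,L \right)} = 12 - 3 = 9$)
$g = 615$
$H{\left(R \right)} = -10 - 5 R$ ($H{\left(R \right)} = - 5 \left(2 + R\right) = -10 - 5 R$)
$j{\left(P \right)} = -5 + \frac{\left(9 + P\right) \left(84 - 5 P\right)}{6}$ ($j{\left(P \right)} = -5 + \frac{\left(9 + P\right) \left(94 - \left(10 + 5 P\right)\right)}{6} = -5 + \frac{\left(9 + P\right) \left(84 - 5 P\right)}{6}$)
$- j{\left(g \right)} = - (121 - \frac{5 \cdot 615^{2}}{6} + \frac{13}{2} \cdot 615) = - (121 - \frac{630375}{2} + \frac{7995}{2}) = \left(-1\right) \left(-311069\right) = 311069$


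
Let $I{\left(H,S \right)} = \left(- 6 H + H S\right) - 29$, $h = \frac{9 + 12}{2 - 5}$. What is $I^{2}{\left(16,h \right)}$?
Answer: $56169$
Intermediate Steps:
$h = -7$ ($h = \frac{21}{-3} = 21 \left(- \frac{1}{3}\right) = -7$)
$I{\left(H,S \right)} = -29 - 6 H + H S$
$I^{2}{\left(16,h \right)} = \left(-29 - 96 + 16 \left(-7\right)\right)^{2} = \left(-29 - 96 - 112\right)^{2} = \left(-237\right)^{2} = 56169$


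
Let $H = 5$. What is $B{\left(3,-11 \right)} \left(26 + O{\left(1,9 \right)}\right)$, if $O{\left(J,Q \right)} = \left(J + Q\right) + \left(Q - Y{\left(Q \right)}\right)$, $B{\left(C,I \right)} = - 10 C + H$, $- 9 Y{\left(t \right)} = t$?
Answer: $-1150$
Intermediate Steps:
$Y{\left(t \right)} = - \frac{t}{9}$
$B{\left(C,I \right)} = 5 - 10 C$ ($B{\left(C,I \right)} = - 10 C + 5 = 5 - 10 C$)
$O{\left(J,Q \right)} = J + \frac{19 Q}{9}$ ($O{\left(J,Q \right)} = \left(J + Q\right) + \left(Q - - \frac{Q}{9}\right) = \left(J + Q\right) + \left(Q + \frac{Q}{9}\right) = \left(J + Q\right) + \frac{10 Q}{9} = J + \frac{19 Q}{9}$)
$B{\left(3,-11 \right)} \left(26 + O{\left(1,9 \right)}\right) = \left(5 - 30\right) \left(26 + \left(1 + \frac{19}{9} \cdot 9\right)\right) = \left(5 - 30\right) \left(26 + \left(1 + 19\right)\right) = - 25 \left(26 + 20\right) = \left(-25\right) 46 = -1150$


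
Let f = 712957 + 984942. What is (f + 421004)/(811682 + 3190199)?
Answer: 2118903/4001881 ≈ 0.52948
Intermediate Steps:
f = 1697899
(f + 421004)/(811682 + 3190199) = (1697899 + 421004)/(811682 + 3190199) = 2118903/4001881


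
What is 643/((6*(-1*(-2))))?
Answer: 643/12 ≈ 53.583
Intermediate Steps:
643/((6*(-1*(-2)))) = 643/((6*2)) = 643/12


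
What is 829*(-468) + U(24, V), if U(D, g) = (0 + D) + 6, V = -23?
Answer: -387942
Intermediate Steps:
U(D, g) = 6 + D (U(D, g) = D + 6 = 6 + D)
829*(-468) + U(24, V) = 829*(-468) + (6 + 24) = -387972 + 30 = -387942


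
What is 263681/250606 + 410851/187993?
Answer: 152531907939/47112173758 ≈ 3.2376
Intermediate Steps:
263681/250606 + 410851/187993 = 152531907939/47112173758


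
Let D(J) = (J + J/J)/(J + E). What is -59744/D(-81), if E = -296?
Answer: -1407718/5 ≈ -2.8154e+5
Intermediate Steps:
D(J) = (1 + J)/(-296 + J) (D(J) = (J + J/J)/(J - 296) = (J + 1)/(-296 + J) = (1 + J)/(-296 + J))
-59744/D(-81) = -59744*(-296 - 81)/(1 - 81) = -59744/(-80/(-377)) = -59744/((-1/377*(-80))) = -59744/80/377 = -59744*377/80 = -1407718/5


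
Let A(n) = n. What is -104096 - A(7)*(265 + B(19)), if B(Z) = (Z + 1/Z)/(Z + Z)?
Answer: -38249578/361 ≈ -1.0595e+5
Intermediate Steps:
B(Z) = (Z + 1/Z)/(2*Z) (B(Z) = (Z + 1/Z)/((2*Z)) = (Z + 1/Z)*(1/(2*Z)) = (Z + 1/Z)/(2*Z))
-104096 - A(7)*(265 + B(19)) = -104096 - 7*(265 + (1/2)*(1 + 19**2)/19**2) = -104096 - 7*(265 + (1/2)*(1/361)*(1 + 361)) = -104096 - 7*(265 + (1/2)*(1/361)*362) = -104096 - 7*(265 + 181/361) = -104096 - 7*95846/361 = -104096 - 1*670922/361 = -104096 - 670922/361 = -38249578/361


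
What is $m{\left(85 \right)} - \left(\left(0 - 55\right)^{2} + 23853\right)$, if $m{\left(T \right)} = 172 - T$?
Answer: $-26791$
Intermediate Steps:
$m{\left(85 \right)} - \left(\left(0 - 55\right)^{2} + 23853\right) = \left(172 - 85\right) - \left(\left(0 - 55\right)^{2} + 23853\right) = \left(172 - 85\right) - \left(\left(-55\right)^{2} + 23853\right) = 87 - \left(3025 + 23853\right) = 87 - 26878 = -26791$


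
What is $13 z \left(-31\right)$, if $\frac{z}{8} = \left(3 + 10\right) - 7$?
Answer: $-19344$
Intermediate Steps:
$z = 48$ ($z = 8 \left(\left(3 + 10\right) - 7\right) = 8 \left(13 - 7\right) = 8 \cdot 6 = 48$)
$13 z \left(-31\right) = 13 \cdot 48 \left(-31\right) = 624 \left(-31\right) = -19344$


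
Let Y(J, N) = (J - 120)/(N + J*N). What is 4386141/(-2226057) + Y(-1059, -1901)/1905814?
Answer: -5604148457972122965/2844220899866330228 ≈ -1.9704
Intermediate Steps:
Y(J, N) = (-120 + J)/(N + J*N)
4386141/(-2226057) + Y(-1059, -1901)/1905814 = 4386141/(-2226057) + ((-120 - 1059)/((-1901)*(1 - 1059)))/1905814 = 4386141*(-1/2226057) - 1/1901*(-1179)/(-1058)*(1/1905814) = -1462047/742019 - 1/1901*(-1/1058)*(-1179)*(1/1905814) = -1462047/742019 - 1179/2011258*1/1905814 = -1462047/742019 - 1179/3833083654012 = -5604148457972122965/2844220899866330228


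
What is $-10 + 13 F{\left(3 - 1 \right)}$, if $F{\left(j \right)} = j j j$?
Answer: $94$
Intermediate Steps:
$F{\left(j \right)} = j^{3}$ ($F{\left(j \right)} = j j^{2} = j^{3}$)
$-10 + 13 F{\left(3 - 1 \right)} = -10 + 13 \left(3 - 1\right)^{3} = -10 + 13 \cdot 2^{3} = -10 + 13 \cdot 8 = -10 + 104 = 94$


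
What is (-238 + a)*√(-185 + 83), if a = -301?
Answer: -539*I*√102 ≈ -5443.6*I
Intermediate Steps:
(-238 + a)*√(-185 + 83) = (-238 - 301)*√(-185 + 83) = -539*I*√102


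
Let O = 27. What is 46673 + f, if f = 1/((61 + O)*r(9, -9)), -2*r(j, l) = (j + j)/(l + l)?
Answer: 2053613/44 ≈ 46673.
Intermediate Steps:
r(j, l) = -j/(2*l) (r(j, l) = -(j + j)/(2*(l + l)) = -2*j/(2*(2*l)) = -2*j*1/(2*l)/2 = -j/(2*l))
f = 1/44 (f = 1/((61 + 27)*(-½*9/(-9))) = 1/(88*(-½*9*(-⅑))) = 1/(88*(½)) = 1/44 ≈ 0.022727)
46673 + f = 46673 + 1/44 = 2053613/44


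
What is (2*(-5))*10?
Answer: -100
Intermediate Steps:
(2*(-5))*10 = -10*10 = -100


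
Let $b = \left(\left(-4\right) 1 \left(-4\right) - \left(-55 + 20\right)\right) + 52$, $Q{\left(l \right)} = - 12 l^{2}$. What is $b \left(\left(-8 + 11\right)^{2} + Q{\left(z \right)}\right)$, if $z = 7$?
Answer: $-59637$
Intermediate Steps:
$b = 103$ ($b = \left(\left(-4\right) \left(-4\right) - -35\right) + 52 = \left(16 + 35\right) + 52 = 51 + 52 = 103$)
$b \left(\left(-8 + 11\right)^{2} + Q{\left(z \right)}\right) = 103 \left(\left(-8 + 11\right)^{2} - 12 \cdot 7^{2}\right) = 103 \left(3^{2} - 588\right) = 103 \left(9 - 588\right) = 103 \left(-579\right) = -59637$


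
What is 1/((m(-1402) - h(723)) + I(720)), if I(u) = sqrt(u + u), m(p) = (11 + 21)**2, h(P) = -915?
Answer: 1939/3758281 - 12*sqrt(10)/3758281 ≈ 0.00050583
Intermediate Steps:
m(p) = 1024 (m(p) = 32**2 = 1024)
I(u) = sqrt(2)*sqrt(u) (I(u) = sqrt(2*u) = sqrt(2)*sqrt(u))
1/((m(-1402) - h(723)) + I(720)) = 1/((1024 - 1*(-915)) + sqrt(2)*sqrt(720)) = 1/((1024 + 915) + sqrt(2)*(12*sqrt(5))) = 1/(1939 + 12*sqrt(10))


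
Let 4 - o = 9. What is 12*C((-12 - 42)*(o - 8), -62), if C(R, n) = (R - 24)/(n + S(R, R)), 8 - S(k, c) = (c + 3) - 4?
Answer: -8136/755 ≈ -10.776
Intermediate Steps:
o = -5 (o = 4 - 1*9 = 4 - 9 = -5)
S(k, c) = 9 - c (S(k, c) = 8 - ((c + 3) - 4) = 8 - ((3 + c) - 4) = 8 - (-1 + c) = 8 + (1 - c) = 9 - c)
C(R, n) = (-24 + R)/(9 + n - R) (C(R, n) = (R - 24)/(n + (9 - R)) = (-24 + R)/(9 + n - R))
12*C((-12 - 42)*(o - 8), -62) = 12*((-24 + (-12 - 42)*(-5 - 8))/(9 - 62 - (-12 - 42)*(-5 - 8))) = 12*((-24 - 54*(-13))/(9 - 62 - (-54)*(-13))) = 12*((-24 + 702)/(9 - 62 - 1*702)) = 12*(678/(9 - 62 - 702)) = 12*(678/(-755)) = 12*(-1/755*678) = 12*(-678/755) = -8136/755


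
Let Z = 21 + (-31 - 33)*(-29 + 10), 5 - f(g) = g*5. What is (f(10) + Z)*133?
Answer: 158536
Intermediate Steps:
f(g) = 5 - 5*g (f(g) = 5 - g*5 = 5 - 5*g)
Z = 1237 (Z = 21 - 64*(-19) = 21 + 1216 = 1237)
(f(10) + Z)*133 = ((5 - 5*10) + 1237)*133 = ((5 - 50) + 1237)*133 = (-45 + 1237)*133 = 1192*133 = 158536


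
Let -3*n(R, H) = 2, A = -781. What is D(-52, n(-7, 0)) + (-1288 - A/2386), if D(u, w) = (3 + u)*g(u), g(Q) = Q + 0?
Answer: 3007141/2386 ≈ 1260.3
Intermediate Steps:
n(R, H) = -⅔ (n(R, H) = -⅓*2 = -⅔)
g(Q) = Q
D(u, w) = u*(3 + u) (D(u, w) = (3 + u)*u = u*(3 + u))
D(-52, n(-7, 0)) + (-1288 - A/2386) = -52*(3 - 52) + (-1288 - (-781)/2386) = -52*(-49) + (-1288 - (-781)/2386) = 2548 + (-1288 - 1*(-781/2386)) = 2548 + (-1288 + 781/2386) = 2548 - 3072387/2386 = 3007141/2386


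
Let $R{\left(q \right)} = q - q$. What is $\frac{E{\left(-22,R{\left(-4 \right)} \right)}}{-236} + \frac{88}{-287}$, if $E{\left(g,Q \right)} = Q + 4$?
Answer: $- \frac{5479}{16933} \approx -0.32357$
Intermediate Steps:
$R{\left(q \right)} = 0$
$E{\left(g,Q \right)} = 4 + Q$
$\frac{E{\left(-22,R{\left(-4 \right)} \right)}}{-236} + \frac{88}{-287} = \frac{4 + 0}{-236} + \frac{88}{-287} = 4 \left(- \frac{1}{236}\right) + 88 \left(- \frac{1}{287}\right) = - \frac{1}{59} - \frac{88}{287} = - \frac{5479}{16933}$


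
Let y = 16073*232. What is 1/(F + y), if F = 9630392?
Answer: 1/13359328 ≈ 7.4854e-8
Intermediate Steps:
y = 3728936
1/(F + y) = 1/(9630392 + 3728936) = 1/13359328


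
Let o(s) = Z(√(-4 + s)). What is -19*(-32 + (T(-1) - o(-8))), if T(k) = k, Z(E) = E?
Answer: 627 + 38*I*√3 ≈ 627.0 + 65.818*I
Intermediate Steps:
o(s) = √(-4 + s)
-19*(-32 + (T(-1) - o(-8))) = -19*(-32 + (-1 - √(-4 - 8))) = -19*(-32 + (-1 - √(-12))) = -19*(-32 + (-1 - 2*I*√3)) = -19*(-33 - 2*I*√3) = 627 + 38*I*√3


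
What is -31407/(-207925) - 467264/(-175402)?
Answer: 51332358907/18235230425 ≈ 2.8150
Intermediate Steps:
-31407/(-207925) - 467264/(-175402) = -31407*(-1/207925) - 467264*(-1/175402) = 31407/207925 + 233632/87701 = 51332358907/18235230425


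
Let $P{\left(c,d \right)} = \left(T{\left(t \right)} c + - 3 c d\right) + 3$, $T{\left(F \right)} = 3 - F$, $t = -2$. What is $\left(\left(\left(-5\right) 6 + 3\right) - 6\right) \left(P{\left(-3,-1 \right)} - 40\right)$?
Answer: $2013$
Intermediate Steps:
$P{\left(c,d \right)} = 3 + 5 c - 3 c d$ ($P{\left(c,d \right)} = \left(\left(3 - -2\right) c + - 3 c d\right) + 3 = \left(\left(3 + 2\right) c - 3 c d\right) + 3 = \left(5 c - 3 c d\right) + 3 = 3 + 5 c - 3 c d$)
$\left(\left(\left(-5\right) 6 + 3\right) - 6\right) \left(P{\left(-3,-1 \right)} - 40\right) = \left(\left(\left(-5\right) 6 + 3\right) - 6\right) \left(\left(3 + 5 \left(-3\right) - \left(-9\right) \left(-1\right)\right) - 40\right) = \left(\left(-30 + 3\right) - 6\right) \left(\left(3 - 15 - 9\right) - 40\right) = \left(-27 - 6\right) \left(-21 - 40\right) = \left(-33\right) \left(-61\right) = 2013$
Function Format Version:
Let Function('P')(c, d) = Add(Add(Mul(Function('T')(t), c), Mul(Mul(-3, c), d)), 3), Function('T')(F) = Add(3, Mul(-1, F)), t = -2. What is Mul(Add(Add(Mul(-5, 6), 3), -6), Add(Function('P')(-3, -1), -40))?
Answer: 2013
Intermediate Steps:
Function('P')(c, d) = Add(3, Mul(5, c), Mul(-3, c, d)) (Function('P')(c, d) = Add(Add(Mul(Add(3, Mul(-1, -2)), c), Mul(Mul(-3, c), d)), 3) = Add(Add(Mul(Add(3, 2), c), Mul(-3, c, d)), 3) = Add(Add(Mul(5, c), Mul(-3, c, d)), 3) = Add(3, Mul(5, c), Mul(-3, c, d)))
Mul(Add(Add(Mul(-5, 6), 3), -6), Add(Function('P')(-3, -1), -40)) = Mul(Add(Add(Mul(-5, 6), 3), -6), Add(Add(3, Mul(5, -3), Mul(-3, -3, -1)), -40)) = Mul(Add(Add(-30, 3), -6), Add(Add(3, -15, -9), -40)) = Mul(Add(-27, -6), Add(-21, -40)) = Mul(-33, -61) = 2013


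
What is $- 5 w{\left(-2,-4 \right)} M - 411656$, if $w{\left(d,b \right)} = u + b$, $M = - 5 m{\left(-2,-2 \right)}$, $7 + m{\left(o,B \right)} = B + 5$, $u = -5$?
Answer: $-410756$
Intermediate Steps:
$m{\left(o,B \right)} = -2 + B$ ($m{\left(o,B \right)} = -7 + \left(B + 5\right) = -7 + \left(5 + B\right) = -2 + B$)
$M = 20$ ($M = - 5 \left(-2 - 2\right) = \left(-5\right) \left(-4\right) = 20$)
$w{\left(d,b \right)} = -5 + b$
$- 5 w{\left(-2,-4 \right)} M - 411656 = - 5 \left(-5 - 4\right) 20 - 411656 = \left(-5\right) \left(-9\right) 20 - 411656 = 45 \cdot 20 - 411656 = 900 - 411656 = -410756$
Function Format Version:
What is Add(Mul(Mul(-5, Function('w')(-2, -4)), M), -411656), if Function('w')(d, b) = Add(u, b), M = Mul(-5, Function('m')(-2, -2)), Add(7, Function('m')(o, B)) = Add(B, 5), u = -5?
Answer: -410756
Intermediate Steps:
Function('m')(o, B) = Add(-2, B) (Function('m')(o, B) = Add(-7, Add(B, 5)) = Add(-7, Add(5, B)) = Add(-2, B))
M = 20 (M = Mul(-5, Add(-2, -2)) = Mul(-5, -4) = 20)
Function('w')(d, b) = Add(-5, b)
Add(Mul(Mul(-5, Function('w')(-2, -4)), M), -411656) = Add(Mul(Mul(-5, Add(-5, -4)), 20), -411656) = Add(Mul(Mul(-5, -9), 20), -411656) = Add(Mul(45, 20), -411656) = Add(900, -411656) = -410756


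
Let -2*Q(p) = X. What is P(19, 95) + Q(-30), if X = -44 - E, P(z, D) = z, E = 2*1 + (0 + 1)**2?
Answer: 85/2 ≈ 42.500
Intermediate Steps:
E = 3 (E = 2 + 1**2 = 2 + 1 = 3)
X = -47 (X = -44 - 1*3 = -44 - 3 = -47)
Q(p) = 47/2 (Q(p) = -1/2*(-47) = 47/2)
P(19, 95) + Q(-30) = 19 + 47/2 = 85/2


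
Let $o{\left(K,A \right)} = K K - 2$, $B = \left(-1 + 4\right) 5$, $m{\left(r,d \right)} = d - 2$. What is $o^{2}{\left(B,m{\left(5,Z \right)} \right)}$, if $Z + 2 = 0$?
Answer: $49729$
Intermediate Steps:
$Z = -2$ ($Z = -2 + 0 = -2$)
$m{\left(r,d \right)} = -2 + d$ ($m{\left(r,d \right)} = d - 2 = -2 + d$)
$B = 15$ ($B = 3 \cdot 5 = 15$)
$o{\left(K,A \right)} = -2 + K^{2}$ ($o{\left(K,A \right)} = K^{2} - 2 = -2 + K^{2}$)
$o^{2}{\left(B,m{\left(5,Z \right)} \right)} = \left(-2 + 15^{2}\right)^{2} = \left(-2 + 225\right)^{2} = 223^{2} = 49729$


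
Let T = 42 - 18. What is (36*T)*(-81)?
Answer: -69984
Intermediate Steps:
T = 24
(36*T)*(-81) = (36*24)*(-81) = 864*(-81) = -69984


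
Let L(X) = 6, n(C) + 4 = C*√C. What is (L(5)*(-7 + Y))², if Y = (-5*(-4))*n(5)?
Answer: 2072484 - 626400*√5 ≈ 6.7181e+5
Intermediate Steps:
n(C) = -4 + C^(3/2) (n(C) = -4 + C*√C = -4 + C^(3/2))
Y = -80 + 100*√5 (Y = (-5*(-4))*(-4 + 5^(3/2)) = 20*(-4 + 5*√5) = -80 + 100*√5 ≈ 143.61)
(L(5)*(-7 + Y))² = (6*(-7 + (-80 + 100*√5)))² = (6*(-87 + 100*√5))² = (-522 + 600*√5)²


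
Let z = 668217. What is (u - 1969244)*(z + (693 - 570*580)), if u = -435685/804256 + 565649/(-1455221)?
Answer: -389859245958794086188315/585185110288 ≈ -6.6621e+11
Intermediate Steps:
u = -1088944563529/1170370220576 (u = -435685*1/804256 + 565649*(-1/1455221) = -435685/804256 - 565649/1455221 = -1088944563529/1170370220576 ≈ -0.93043)
(u - 1969244)*(z + (693 - 570*580)) = (-1088944563529/1170370220576 - 1969244)*(668217 + (693 - 570*580)) = -2304745623592528073*(668217 + (693 - 330600))/1170370220576 = -2304745623592528073*(668217 - 329907)/1170370220576 = -2304745623592528073/1170370220576*338310 = -389859245958794086188315/585185110288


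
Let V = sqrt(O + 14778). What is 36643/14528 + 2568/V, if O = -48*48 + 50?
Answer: 36643/14528 + 1284*sqrt(3131)/3131 ≈ 25.469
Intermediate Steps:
O = -2254 (O = -2304 + 50 = -2254)
V = 2*sqrt(3131) (V = sqrt(-2254 + 14778) = sqrt(12524) = 2*sqrt(3131) ≈ 111.91)
36643/14528 + 2568/V = 36643/14528 + 2568/((2*sqrt(3131))) = 36643*(1/14528) + 2568*(sqrt(3131)/6262) = 36643/14528 + 1284*sqrt(3131)/3131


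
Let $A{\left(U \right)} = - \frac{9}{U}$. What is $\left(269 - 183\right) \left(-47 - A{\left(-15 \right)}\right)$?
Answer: $- \frac{20468}{5} \approx -4093.6$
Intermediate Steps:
$\left(269 - 183\right) \left(-47 - A{\left(-15 \right)}\right) = \left(269 - 183\right) \left(-47 - - \frac{9}{-15}\right) = 86 \left(-47 - \left(-9\right) \left(- \frac{1}{15}\right)\right) = 86 \left(-47 - \frac{3}{5}\right) = 86 \left(- \frac{238}{5}\right) = - \frac{20468}{5}$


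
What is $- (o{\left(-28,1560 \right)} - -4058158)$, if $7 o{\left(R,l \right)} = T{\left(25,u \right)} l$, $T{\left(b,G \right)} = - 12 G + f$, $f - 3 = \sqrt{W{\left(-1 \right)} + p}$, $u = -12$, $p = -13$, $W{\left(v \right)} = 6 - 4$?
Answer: $-4090918 - \frac{1560 i \sqrt{11}}{7} \approx -4.0909 \cdot 10^{6} - 739.13 i$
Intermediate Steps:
$W{\left(v \right)} = 2$
$f = 3 + i \sqrt{11}$ ($f = 3 + \sqrt{2 - 13} = 3 + \sqrt{-11} = 3 + i \sqrt{11} \approx 3.0 + 3.3166 i$)
$T{\left(b,G \right)} = 3 - 12 G + i \sqrt{11}$ ($T{\left(b,G \right)} = - 12 G + \left(3 + i \sqrt{11}\right) = 3 - 12 G + i \sqrt{11}$)
$o{\left(R,l \right)} = \frac{l \left(147 + i \sqrt{11}\right)}{7}$ ($o{\left(R,l \right)} = \frac{\left(3 - -144 + i \sqrt{11}\right) l}{7} = \frac{\left(3 + 144 + i \sqrt{11}\right) l}{7} = \frac{\left(147 + i \sqrt{11}\right) l}{7} = \frac{l \left(147 + i \sqrt{11}\right)}{7}$)
$- (o{\left(-28,1560 \right)} - -4058158) = - (\frac{1}{7} \cdot 1560 \left(147 + i \sqrt{11}\right) - -4058158) = - (\left(32760 + \frac{1560 i \sqrt{11}}{7}\right) + 4058158) = - (4090918 + \frac{1560 i \sqrt{11}}{7}) = -4090918 - \frac{1560 i \sqrt{11}}{7}$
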